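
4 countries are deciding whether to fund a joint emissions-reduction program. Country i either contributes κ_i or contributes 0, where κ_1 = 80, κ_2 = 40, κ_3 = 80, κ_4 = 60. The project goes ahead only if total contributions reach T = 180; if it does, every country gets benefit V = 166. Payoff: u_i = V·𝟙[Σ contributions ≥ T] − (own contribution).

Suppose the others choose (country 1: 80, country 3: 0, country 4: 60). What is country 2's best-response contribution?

40

Others' total = 140. Contributing 40 brings total to 180 ≥ 180: gain V − κ_2 = 126.
Best response: 40.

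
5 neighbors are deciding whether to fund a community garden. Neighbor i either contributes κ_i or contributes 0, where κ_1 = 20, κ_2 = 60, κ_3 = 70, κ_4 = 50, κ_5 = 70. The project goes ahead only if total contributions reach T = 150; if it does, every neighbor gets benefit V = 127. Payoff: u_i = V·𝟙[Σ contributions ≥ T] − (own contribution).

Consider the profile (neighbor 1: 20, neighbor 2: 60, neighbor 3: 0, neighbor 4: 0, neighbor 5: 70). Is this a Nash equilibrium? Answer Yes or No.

Yes

Total = 150 ≥ 150: provided.
Neighbor 1 (pledges 20, payoff 107): dropping to 0 → total 130, payoff 0. No gain.
Neighbor 2 (pledges 60, payoff 67): dropping to 0 → total 90, payoff 0. No gain.
Neighbor 3 (pledges 0, payoff 127): pledging 70 → total 220, payoff 57. No gain.
Neighbor 4 (pledges 0, payoff 127): pledging 50 → total 200, payoff 77. No gain.
Neighbor 5 (pledges 70, payoff 57): dropping to 0 → total 80, payoff 0. No gain.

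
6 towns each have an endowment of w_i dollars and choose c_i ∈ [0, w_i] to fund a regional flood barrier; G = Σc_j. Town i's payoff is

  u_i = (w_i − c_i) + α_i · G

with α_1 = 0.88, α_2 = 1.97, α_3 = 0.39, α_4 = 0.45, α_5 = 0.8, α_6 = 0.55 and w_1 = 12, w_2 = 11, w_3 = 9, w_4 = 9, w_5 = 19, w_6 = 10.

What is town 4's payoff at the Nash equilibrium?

∂u_i/∂c_i = α_i − 1, so town i contributes w_i if α_i > 1, else 0.
α_i > 1 for i ∈ {2}; NE contributions (0, 11, 0, 0, 0, 0), G = 11.
u_4 = (9 − 0) + 0.45·11 = 13.95.

13.95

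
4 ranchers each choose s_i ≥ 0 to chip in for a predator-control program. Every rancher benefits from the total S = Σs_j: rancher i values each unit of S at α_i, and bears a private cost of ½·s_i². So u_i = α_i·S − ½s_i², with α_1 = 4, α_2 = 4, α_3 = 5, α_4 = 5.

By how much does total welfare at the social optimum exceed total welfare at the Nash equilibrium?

Rancher i's FOC: ∂u_i/∂s_i = α_i − s_i = 0, so s_i* = α_i.
NE contributions = (4, 4, 5, 5); S = 18.
W^NE = (Σα)·S − ½Σα_i² = 18² − ½·82 = 283.
Planner sets s_i = Σα_j = 18 for every i, so S^SO = 4·18 = 72.
W^SO = (Σα)·S^SO − ½·4·(Σα)² = (4/2)·18² = 648.
Deadweight loss = W^SO − W^NE = 365.

365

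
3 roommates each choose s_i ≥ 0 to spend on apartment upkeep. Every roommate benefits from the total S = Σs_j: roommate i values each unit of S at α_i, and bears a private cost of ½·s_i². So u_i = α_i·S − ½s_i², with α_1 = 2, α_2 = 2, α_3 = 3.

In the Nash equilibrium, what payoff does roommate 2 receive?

12

Roommate i's FOC: ∂u_i/∂s_i = α_i − s_i = 0, so s_i* = α_i.
NE contributions = (2, 2, 3); S = 7.
u_2 = α_2·S − ½·(s_2)² = 2·7 − ½·2² = 12.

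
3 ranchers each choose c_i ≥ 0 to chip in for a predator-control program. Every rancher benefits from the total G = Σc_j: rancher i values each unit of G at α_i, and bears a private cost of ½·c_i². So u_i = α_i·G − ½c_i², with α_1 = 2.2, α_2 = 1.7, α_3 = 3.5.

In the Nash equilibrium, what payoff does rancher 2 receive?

Rancher i's FOC: ∂u_i/∂c_i = α_i − c_i = 0, so c_i* = α_i.
NE contributions = (2.2, 1.7, 3.5); G = 7.4.
u_2 = α_2·G − ½·(c_2)² = 1.7·7.4 − ½·1.7² = 11.135.

11.135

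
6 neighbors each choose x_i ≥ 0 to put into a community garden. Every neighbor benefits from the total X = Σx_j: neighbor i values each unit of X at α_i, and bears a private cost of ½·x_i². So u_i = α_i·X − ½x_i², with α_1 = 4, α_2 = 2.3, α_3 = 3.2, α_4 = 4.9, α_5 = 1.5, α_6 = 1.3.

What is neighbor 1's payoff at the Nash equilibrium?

Neighbor i's FOC: ∂u_i/∂x_i = α_i − x_i = 0, so x_i* = α_i.
NE contributions = (4, 2.3, 3.2, 4.9, 1.5, 1.3); X = 17.2.
u_1 = α_1·X − ½·(x_1)² = 4·17.2 − ½·4² = 60.8.

60.8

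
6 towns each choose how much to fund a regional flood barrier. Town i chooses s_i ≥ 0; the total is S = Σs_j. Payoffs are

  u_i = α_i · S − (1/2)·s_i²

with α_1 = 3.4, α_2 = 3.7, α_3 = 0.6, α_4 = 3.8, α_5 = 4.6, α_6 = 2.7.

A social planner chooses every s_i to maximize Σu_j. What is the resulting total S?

112.8

Planner FOC: ∂(Σu_j)/∂s_i = (Σα_j) − s_i = 0, so s_i^SO = Σα_j = 18.8 for every i; S^SO = 112.8.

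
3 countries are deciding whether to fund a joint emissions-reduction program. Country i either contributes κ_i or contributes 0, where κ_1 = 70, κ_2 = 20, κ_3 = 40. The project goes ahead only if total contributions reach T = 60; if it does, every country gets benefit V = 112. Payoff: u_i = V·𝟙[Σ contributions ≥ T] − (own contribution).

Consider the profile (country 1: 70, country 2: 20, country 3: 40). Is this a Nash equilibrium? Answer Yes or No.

No

Total = 130 ≥ 60: provided.
Country 1 (pledges 70, payoff 42): dropping to 0 → total 60, payoff 112. Profitable deviation.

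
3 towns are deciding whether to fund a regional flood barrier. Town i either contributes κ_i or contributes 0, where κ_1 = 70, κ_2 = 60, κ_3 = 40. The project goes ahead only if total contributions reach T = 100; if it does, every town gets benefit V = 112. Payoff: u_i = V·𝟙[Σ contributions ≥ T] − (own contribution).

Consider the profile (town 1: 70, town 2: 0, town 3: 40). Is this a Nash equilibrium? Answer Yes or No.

Yes

Total = 110 ≥ 100: provided.
Town 1 (pledges 70, payoff 42): dropping to 0 → total 40, payoff 0. No gain.
Town 2 (pledges 0, payoff 112): pledging 60 → total 170, payoff 52. No gain.
Town 3 (pledges 40, payoff 72): dropping to 0 → total 70, payoff 0. No gain.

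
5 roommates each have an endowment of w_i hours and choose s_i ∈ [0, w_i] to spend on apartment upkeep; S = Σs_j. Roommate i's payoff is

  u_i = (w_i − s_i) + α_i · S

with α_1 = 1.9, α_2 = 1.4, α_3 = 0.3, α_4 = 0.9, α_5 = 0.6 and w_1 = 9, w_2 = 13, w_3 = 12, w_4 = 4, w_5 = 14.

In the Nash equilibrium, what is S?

22

∂u_i/∂s_i = α_i − 1, so roommate i contributes w_i if α_i > 1, else 0.
α_i > 1 for i ∈ {1, 2}; NE contributions (9, 13, 0, 0, 0), S = 22.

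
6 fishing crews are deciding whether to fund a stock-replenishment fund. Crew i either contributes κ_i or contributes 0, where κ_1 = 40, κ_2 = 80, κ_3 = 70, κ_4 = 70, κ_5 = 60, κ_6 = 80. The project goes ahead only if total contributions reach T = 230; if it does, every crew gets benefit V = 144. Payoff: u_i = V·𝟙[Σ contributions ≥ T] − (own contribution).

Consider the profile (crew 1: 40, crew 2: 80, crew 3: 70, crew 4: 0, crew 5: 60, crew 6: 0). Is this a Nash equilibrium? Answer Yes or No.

Total = 250 ≥ 230: provided.
Crew 1 (pledges 40, payoff 104): dropping to 0 → total 210, payoff 0. No gain.
Crew 2 (pledges 80, payoff 64): dropping to 0 → total 170, payoff 0. No gain.
Crew 3 (pledges 70, payoff 74): dropping to 0 → total 180, payoff 0. No gain.
Crew 4 (pledges 0, payoff 144): pledging 70 → total 320, payoff 74. No gain.
Crew 5 (pledges 60, payoff 84): dropping to 0 → total 190, payoff 0. No gain.
Crew 6 (pledges 0, payoff 144): pledging 80 → total 330, payoff 64. No gain.

Yes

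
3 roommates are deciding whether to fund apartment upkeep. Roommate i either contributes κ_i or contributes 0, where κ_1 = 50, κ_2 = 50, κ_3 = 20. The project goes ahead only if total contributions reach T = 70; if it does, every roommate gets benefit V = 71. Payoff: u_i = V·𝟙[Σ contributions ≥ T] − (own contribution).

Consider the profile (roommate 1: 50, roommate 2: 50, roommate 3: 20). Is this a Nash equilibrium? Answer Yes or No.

Total = 120 ≥ 70: provided.
Roommate 1 (pledges 50, payoff 21): dropping to 0 → total 70, payoff 71. Profitable deviation.

No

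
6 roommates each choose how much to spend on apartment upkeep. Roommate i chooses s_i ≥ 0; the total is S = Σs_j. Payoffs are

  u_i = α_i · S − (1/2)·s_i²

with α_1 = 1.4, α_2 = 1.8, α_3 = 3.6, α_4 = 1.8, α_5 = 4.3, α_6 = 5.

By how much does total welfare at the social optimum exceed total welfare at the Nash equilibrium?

673.265

Roommate i's FOC: ∂u_i/∂s_i = α_i − s_i = 0, so s_i* = α_i.
NE contributions = (1.4, 1.8, 3.6, 1.8, 4.3, 5); S = 17.9.
W^NE = (Σα)·S − ½Σα_i² = 17.9² − ½·64.89 = 287.965.
Planner sets s_i = Σα_j = 17.9 for every i, so S^SO = 6·17.9 = 107.4.
W^SO = (Σα)·S^SO − ½·6·(Σα)² = (6/2)·17.9² = 961.23.
Deadweight loss = W^SO − W^NE = 673.265.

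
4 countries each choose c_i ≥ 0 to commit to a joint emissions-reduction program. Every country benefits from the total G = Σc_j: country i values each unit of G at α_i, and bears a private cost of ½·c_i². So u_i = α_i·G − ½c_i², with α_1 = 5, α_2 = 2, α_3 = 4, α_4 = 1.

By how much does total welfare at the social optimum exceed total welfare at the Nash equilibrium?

Country i's FOC: ∂u_i/∂c_i = α_i − c_i = 0, so c_i* = α_i.
NE contributions = (5, 2, 4, 1); G = 12.
W^NE = (Σα)·G − ½Σα_i² = 12² − ½·46 = 121.
Planner sets c_i = Σα_j = 12 for every i, so G^SO = 4·12 = 48.
W^SO = (Σα)·G^SO − ½·4·(Σα)² = (4/2)·12² = 288.
Deadweight loss = W^SO − W^NE = 167.

167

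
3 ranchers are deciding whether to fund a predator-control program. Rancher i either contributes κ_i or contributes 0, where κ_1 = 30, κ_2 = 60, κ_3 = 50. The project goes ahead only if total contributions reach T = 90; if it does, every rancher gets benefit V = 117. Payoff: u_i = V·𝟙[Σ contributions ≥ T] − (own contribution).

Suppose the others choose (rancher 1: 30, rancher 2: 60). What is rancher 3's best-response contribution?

0

Others' total = 90 ≥ 90; contributing adds cost 50 for no extra benefit.
Best response: 0.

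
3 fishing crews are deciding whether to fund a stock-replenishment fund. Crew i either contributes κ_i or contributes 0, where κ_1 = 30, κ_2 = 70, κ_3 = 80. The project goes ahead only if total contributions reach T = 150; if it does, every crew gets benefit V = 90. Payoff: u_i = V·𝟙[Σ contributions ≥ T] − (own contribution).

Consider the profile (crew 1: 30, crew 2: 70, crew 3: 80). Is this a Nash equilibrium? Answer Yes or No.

No

Total = 180 ≥ 150: provided.
Crew 1 (pledges 30, payoff 60): dropping to 0 → total 150, payoff 90. Profitable deviation.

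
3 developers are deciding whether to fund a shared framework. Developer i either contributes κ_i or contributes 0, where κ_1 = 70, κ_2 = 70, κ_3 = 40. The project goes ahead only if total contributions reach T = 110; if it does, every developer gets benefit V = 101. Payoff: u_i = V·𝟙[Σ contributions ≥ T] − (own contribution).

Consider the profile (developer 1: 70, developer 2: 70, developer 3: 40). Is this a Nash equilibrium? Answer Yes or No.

No

Total = 180 ≥ 110: provided.
Developer 1 (pledges 70, payoff 31): dropping to 0 → total 110, payoff 101. Profitable deviation.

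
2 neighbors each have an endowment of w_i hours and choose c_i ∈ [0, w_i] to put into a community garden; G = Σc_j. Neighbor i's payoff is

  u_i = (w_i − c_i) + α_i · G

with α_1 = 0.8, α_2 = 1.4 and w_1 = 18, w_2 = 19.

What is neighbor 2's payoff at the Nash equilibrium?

∂u_i/∂c_i = α_i − 1, so neighbor i contributes w_i if α_i > 1, else 0.
α_i > 1 for i ∈ {2}; NE contributions (0, 19), G = 19.
u_2 = (19 − 19) + 1.4·19 = 26.6.

26.6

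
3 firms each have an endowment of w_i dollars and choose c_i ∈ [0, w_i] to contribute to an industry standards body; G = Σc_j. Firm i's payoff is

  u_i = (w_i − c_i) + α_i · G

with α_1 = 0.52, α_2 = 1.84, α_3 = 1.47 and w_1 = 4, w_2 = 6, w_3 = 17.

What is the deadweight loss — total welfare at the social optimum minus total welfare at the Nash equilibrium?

11.32

∂u_i/∂c_i = α_i − 1, so firm i contributes w_i if α_i > 1, else 0.
α_i > 1 for i ∈ {2, 3}; NE contributions (0, 6, 17), G = 23.
W^NE = Σw_i − G^NE + (Σα_i)·G^NE = 27 + 2.83·23 = 92.09.
Planner: ∂(Σu_j)/∂c_i = Σα_j − 1 = 2.83 > 0, so everyone contributes w_i; G^SO = 27, W^SO = 27 + 2.83·27 = 103.41.
Deadweight loss = 11.32.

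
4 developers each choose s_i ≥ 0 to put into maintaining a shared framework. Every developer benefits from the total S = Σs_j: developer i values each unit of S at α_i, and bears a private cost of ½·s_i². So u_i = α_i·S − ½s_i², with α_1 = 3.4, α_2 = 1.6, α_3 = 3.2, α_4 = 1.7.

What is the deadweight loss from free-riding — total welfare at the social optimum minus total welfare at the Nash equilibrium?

Developer i's FOC: ∂u_i/∂s_i = α_i − s_i = 0, so s_i* = α_i.
NE contributions = (3.4, 1.6, 3.2, 1.7); S = 9.9.
W^NE = (Σα)·S − ½Σα_i² = 9.9² − ½·27.25 = 84.385.
Planner sets s_i = Σα_j = 9.9 for every i, so S^SO = 4·9.9 = 39.6.
W^SO = (Σα)·S^SO − ½·4·(Σα)² = (4/2)·9.9² = 196.02.
Deadweight loss = W^SO − W^NE = 111.635.

111.635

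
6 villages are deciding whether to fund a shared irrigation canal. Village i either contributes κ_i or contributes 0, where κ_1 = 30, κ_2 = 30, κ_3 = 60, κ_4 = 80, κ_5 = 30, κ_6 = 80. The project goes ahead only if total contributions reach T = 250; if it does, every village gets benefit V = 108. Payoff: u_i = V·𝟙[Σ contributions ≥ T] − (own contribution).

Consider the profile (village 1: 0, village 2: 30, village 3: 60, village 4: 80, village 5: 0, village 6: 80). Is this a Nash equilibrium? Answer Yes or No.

Total = 250 ≥ 250: provided.
Village 1 (pledges 0, payoff 108): pledging 30 → total 280, payoff 78. No gain.
Village 2 (pledges 30, payoff 78): dropping to 0 → total 220, payoff 0. No gain.
Village 3 (pledges 60, payoff 48): dropping to 0 → total 190, payoff 0. No gain.
Village 4 (pledges 80, payoff 28): dropping to 0 → total 170, payoff 0. No gain.
Village 5 (pledges 0, payoff 108): pledging 30 → total 280, payoff 78. No gain.
Village 6 (pledges 80, payoff 28): dropping to 0 → total 170, payoff 0. No gain.

Yes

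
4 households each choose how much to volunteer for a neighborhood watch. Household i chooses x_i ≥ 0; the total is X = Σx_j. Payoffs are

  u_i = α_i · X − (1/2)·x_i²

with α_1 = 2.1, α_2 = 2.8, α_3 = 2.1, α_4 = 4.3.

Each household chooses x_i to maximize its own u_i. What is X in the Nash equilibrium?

Household i's FOC: ∂u_i/∂x_i = α_i − x_i = 0, so x_i* = α_i.
NE contributions = (2.1, 2.8, 2.1, 4.3); X = 11.3.

11.3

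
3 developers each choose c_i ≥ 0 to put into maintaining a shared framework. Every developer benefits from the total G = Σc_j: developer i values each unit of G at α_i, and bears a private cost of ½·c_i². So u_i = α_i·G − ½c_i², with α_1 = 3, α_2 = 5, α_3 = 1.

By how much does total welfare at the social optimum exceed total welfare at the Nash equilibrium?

58

Developer i's FOC: ∂u_i/∂c_i = α_i − c_i = 0, so c_i* = α_i.
NE contributions = (3, 5, 1); G = 9.
W^NE = (Σα)·G − ½Σα_i² = 9² − ½·35 = 63.5.
Planner sets c_i = Σα_j = 9 for every i, so G^SO = 3·9 = 27.
W^SO = (Σα)·G^SO − ½·3·(Σα)² = (3/2)·9² = 121.5.
Deadweight loss = W^SO − W^NE = 58.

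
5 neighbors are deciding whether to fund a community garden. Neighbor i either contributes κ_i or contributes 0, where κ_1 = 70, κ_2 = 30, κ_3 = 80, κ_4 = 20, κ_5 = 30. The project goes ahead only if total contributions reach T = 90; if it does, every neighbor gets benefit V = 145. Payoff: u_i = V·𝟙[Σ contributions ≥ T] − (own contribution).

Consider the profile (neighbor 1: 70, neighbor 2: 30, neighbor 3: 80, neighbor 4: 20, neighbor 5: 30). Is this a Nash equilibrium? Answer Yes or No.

No

Total = 230 ≥ 90: provided.
Neighbor 1 (pledges 70, payoff 75): dropping to 0 → total 160, payoff 145. Profitable deviation.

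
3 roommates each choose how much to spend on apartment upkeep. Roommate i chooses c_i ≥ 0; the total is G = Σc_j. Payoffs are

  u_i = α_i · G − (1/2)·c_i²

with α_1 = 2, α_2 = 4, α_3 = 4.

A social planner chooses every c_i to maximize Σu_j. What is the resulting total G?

Planner FOC: ∂(Σu_j)/∂c_i = (Σα_j) − c_i = 0, so c_i^SO = Σα_j = 10 for every i; G^SO = 30.

30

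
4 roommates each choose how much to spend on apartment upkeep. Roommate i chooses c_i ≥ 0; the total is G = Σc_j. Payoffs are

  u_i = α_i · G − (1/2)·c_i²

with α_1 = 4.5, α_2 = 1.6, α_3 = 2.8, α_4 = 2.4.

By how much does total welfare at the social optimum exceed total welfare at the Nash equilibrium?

Roommate i's FOC: ∂u_i/∂c_i = α_i − c_i = 0, so c_i* = α_i.
NE contributions = (4.5, 1.6, 2.8, 2.4); G = 11.3.
W^NE = (Σα)·G − ½Σα_i² = 11.3² − ½·36.41 = 109.485.
Planner sets c_i = Σα_j = 11.3 for every i, so G^SO = 4·11.3 = 45.2.
W^SO = (Σα)·G^SO − ½·4·(Σα)² = (4/2)·11.3² = 255.38.
Deadweight loss = W^SO − W^NE = 145.895.

145.895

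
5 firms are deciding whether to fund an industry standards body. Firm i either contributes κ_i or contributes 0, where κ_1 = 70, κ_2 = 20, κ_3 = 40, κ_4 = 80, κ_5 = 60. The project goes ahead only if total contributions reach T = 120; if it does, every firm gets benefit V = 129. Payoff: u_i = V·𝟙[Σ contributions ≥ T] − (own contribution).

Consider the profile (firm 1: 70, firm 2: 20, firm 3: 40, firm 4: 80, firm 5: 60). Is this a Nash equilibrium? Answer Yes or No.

Total = 270 ≥ 120: provided.
Firm 1 (pledges 70, payoff 59): dropping to 0 → total 200, payoff 129. Profitable deviation.

No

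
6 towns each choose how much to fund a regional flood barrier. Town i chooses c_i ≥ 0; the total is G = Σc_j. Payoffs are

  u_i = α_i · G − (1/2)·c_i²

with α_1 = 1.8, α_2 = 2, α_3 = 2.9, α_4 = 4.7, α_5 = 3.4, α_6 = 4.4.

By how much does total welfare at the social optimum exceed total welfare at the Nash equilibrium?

Town i's FOC: ∂u_i/∂c_i = α_i − c_i = 0, so c_i* = α_i.
NE contributions = (1.8, 2, 2.9, 4.7, 3.4, 4.4); G = 19.2.
W^NE = (Σα)·G − ½Σα_i² = 19.2² − ½·68.66 = 334.31.
Planner sets c_i = Σα_j = 19.2 for every i, so G^SO = 6·19.2 = 115.2.
W^SO = (Σα)·G^SO − ½·6·(Σα)² = (6/2)·19.2² = 1105.92.
Deadweight loss = W^SO − W^NE = 771.61.

771.61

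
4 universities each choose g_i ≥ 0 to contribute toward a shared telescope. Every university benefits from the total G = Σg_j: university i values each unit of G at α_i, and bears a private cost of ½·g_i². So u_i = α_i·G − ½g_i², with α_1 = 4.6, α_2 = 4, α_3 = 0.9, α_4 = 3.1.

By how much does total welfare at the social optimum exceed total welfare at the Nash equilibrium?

University i's FOC: ∂u_i/∂g_i = α_i − g_i = 0, so g_i* = α_i.
NE contributions = (4.6, 4, 0.9, 3.1); G = 12.6.
W^NE = (Σα)·G − ½Σα_i² = 12.6² − ½·47.58 = 134.97.
Planner sets g_i = Σα_j = 12.6 for every i, so G^SO = 4·12.6 = 50.4.
W^SO = (Σα)·G^SO − ½·4·(Σα)² = (4/2)·12.6² = 317.52.
Deadweight loss = W^SO − W^NE = 182.55.

182.55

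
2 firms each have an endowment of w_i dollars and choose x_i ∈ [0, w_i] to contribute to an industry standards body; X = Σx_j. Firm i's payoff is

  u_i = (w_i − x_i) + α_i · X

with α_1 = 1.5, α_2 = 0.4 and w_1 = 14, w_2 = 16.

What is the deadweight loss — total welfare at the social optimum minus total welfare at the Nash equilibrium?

14.4

∂u_i/∂x_i = α_i − 1, so firm i contributes w_i if α_i > 1, else 0.
α_i > 1 for i ∈ {1}; NE contributions (14, 0), X = 14.
W^NE = Σw_i − X^NE + (Σα_i)·X^NE = 30 + 0.9·14 = 42.6.
Planner: ∂(Σu_j)/∂x_i = Σα_j − 1 = 0.9 > 0, so everyone contributes w_i; X^SO = 30, W^SO = 30 + 0.9·30 = 57.
Deadweight loss = 14.4.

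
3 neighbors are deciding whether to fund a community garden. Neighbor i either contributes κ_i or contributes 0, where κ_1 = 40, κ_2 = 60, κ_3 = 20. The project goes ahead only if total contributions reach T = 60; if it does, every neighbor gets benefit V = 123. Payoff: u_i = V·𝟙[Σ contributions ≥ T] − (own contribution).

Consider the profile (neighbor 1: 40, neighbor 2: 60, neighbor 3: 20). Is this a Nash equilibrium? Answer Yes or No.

No

Total = 120 ≥ 60: provided.
Neighbor 1 (pledges 40, payoff 83): dropping to 0 → total 80, payoff 123. Profitable deviation.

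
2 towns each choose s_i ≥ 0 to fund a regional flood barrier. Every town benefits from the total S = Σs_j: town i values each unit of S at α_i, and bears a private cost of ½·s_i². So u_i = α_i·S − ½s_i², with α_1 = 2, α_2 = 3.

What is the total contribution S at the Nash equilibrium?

5

Town i's FOC: ∂u_i/∂s_i = α_i − s_i = 0, so s_i* = α_i.
NE contributions = (2, 3); S = 5.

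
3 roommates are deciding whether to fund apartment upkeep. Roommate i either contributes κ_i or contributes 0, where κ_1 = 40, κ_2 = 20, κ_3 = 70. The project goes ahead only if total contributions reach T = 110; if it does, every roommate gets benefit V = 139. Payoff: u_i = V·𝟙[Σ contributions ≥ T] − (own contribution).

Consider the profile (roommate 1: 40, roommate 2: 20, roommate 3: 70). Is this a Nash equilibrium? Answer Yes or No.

Total = 130 ≥ 110: provided.
Roommate 1 (pledges 40, payoff 99): dropping to 0 → total 90, payoff 0. No gain.
Roommate 2 (pledges 20, payoff 119): dropping to 0 → total 110, payoff 139. Profitable deviation.

No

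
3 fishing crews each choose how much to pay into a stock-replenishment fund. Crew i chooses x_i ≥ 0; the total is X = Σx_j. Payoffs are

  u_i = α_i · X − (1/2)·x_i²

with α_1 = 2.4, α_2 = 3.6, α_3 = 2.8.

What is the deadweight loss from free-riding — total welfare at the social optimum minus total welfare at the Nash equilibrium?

52

Crew i's FOC: ∂u_i/∂x_i = α_i − x_i = 0, so x_i* = α_i.
NE contributions = (2.4, 3.6, 2.8); X = 8.8.
W^NE = (Σα)·X − ½Σα_i² = 8.8² − ½·26.56 = 64.16.
Planner sets x_i = Σα_j = 8.8 for every i, so X^SO = 3·8.8 = 26.4.
W^SO = (Σα)·X^SO − ½·3·(Σα)² = (3/2)·8.8² = 116.16.
Deadweight loss = W^SO − W^NE = 52.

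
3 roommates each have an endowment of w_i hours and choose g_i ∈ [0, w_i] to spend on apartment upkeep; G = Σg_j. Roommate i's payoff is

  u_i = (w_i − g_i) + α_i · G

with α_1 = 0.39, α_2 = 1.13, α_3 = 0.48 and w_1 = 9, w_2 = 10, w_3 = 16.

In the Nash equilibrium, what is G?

∂u_i/∂g_i = α_i − 1, so roommate i contributes w_i if α_i > 1, else 0.
α_i > 1 for i ∈ {2}; NE contributions (0, 10, 0), G = 10.

10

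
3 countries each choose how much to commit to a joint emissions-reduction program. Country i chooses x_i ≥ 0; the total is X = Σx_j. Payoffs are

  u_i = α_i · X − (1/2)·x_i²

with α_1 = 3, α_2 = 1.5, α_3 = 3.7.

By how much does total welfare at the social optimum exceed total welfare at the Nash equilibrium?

Country i's FOC: ∂u_i/∂x_i = α_i − x_i = 0, so x_i* = α_i.
NE contributions = (3, 1.5, 3.7); X = 8.2.
W^NE = (Σα)·X − ½Σα_i² = 8.2² − ½·24.94 = 54.77.
Planner sets x_i = Σα_j = 8.2 for every i, so X^SO = 3·8.2 = 24.6.
W^SO = (Σα)·X^SO − ½·3·(Σα)² = (3/2)·8.2² = 100.86.
Deadweight loss = W^SO − W^NE = 46.09.

46.09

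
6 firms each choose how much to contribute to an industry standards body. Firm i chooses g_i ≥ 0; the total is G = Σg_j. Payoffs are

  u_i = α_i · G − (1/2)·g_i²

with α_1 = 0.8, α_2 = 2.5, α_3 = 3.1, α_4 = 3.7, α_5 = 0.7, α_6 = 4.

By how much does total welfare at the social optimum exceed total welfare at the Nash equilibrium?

461.42

Firm i's FOC: ∂u_i/∂g_i = α_i − g_i = 0, so g_i* = α_i.
NE contributions = (0.8, 2.5, 3.1, 3.7, 0.7, 4); G = 14.8.
W^NE = (Σα)·G − ½Σα_i² = 14.8² − ½·46.68 = 195.7.
Planner sets g_i = Σα_j = 14.8 for every i, so G^SO = 6·14.8 = 88.8.
W^SO = (Σα)·G^SO − ½·6·(Σα)² = (6/2)·14.8² = 657.12.
Deadweight loss = W^SO − W^NE = 461.42.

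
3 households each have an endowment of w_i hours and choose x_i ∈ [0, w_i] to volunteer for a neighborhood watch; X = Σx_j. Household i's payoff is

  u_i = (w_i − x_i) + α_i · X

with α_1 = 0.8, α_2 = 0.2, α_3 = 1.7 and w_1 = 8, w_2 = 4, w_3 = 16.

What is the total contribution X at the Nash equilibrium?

16

∂u_i/∂x_i = α_i − 1, so household i contributes w_i if α_i > 1, else 0.
α_i > 1 for i ∈ {3}; NE contributions (0, 0, 16), X = 16.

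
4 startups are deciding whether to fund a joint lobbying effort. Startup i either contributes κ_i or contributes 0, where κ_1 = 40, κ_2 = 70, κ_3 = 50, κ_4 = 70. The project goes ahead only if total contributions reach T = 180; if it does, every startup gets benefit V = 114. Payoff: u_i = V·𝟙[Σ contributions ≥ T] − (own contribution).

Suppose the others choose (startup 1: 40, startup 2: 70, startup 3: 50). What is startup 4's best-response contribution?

70

Others' total = 160. Contributing 70 brings total to 230 ≥ 180: gain V − κ_4 = 44.
Best response: 70.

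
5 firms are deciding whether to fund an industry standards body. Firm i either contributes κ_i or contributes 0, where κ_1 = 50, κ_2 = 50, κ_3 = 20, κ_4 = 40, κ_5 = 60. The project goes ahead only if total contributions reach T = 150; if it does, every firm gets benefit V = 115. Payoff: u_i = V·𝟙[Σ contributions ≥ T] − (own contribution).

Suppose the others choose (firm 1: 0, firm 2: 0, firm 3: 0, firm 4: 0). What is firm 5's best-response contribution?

0

Others' total = 0. Even contributing 60 gives 60 < 150: no benefit either way.
Best response: 0.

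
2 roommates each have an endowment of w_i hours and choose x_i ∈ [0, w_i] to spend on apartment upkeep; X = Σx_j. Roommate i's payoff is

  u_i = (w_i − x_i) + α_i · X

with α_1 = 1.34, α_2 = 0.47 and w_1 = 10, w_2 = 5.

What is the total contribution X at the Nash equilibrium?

∂u_i/∂x_i = α_i − 1, so roommate i contributes w_i if α_i > 1, else 0.
α_i > 1 for i ∈ {1}; NE contributions (10, 0), X = 10.

10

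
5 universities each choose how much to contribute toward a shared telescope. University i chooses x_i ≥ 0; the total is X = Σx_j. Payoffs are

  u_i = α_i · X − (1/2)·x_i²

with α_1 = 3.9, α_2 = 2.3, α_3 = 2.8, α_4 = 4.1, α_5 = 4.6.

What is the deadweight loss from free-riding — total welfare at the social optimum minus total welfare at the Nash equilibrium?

503.09

University i's FOC: ∂u_i/∂x_i = α_i − x_i = 0, so x_i* = α_i.
NE contributions = (3.9, 2.3, 2.8, 4.1, 4.6); X = 17.7.
W^NE = (Σα)·X − ½Σα_i² = 17.7² − ½·66.31 = 280.135.
Planner sets x_i = Σα_j = 17.7 for every i, so X^SO = 5·17.7 = 88.5.
W^SO = (Σα)·X^SO − ½·5·(Σα)² = (5/2)·17.7² = 783.225.
Deadweight loss = W^SO − W^NE = 503.09.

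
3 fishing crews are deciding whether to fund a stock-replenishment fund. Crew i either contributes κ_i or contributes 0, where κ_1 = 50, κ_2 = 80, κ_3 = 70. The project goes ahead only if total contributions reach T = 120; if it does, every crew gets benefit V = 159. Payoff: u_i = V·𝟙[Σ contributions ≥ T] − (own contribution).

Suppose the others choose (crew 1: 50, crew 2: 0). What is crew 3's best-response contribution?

Others' total = 50. Contributing 70 brings total to 120 ≥ 120: gain V − κ_3 = 89.
Best response: 70.

70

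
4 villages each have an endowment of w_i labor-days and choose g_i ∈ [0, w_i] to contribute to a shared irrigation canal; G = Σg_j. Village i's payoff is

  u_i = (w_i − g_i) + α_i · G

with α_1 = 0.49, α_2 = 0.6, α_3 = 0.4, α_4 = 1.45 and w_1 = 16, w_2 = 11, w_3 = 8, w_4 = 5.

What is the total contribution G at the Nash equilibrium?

∂u_i/∂g_i = α_i − 1, so village i contributes w_i if α_i > 1, else 0.
α_i > 1 for i ∈ {4}; NE contributions (0, 0, 0, 5), G = 5.

5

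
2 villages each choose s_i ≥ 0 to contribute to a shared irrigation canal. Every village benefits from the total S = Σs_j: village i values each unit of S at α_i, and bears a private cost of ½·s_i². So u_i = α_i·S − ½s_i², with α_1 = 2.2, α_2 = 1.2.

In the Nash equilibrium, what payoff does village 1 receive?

Village i's FOC: ∂u_i/∂s_i = α_i − s_i = 0, so s_i* = α_i.
NE contributions = (2.2, 1.2); S = 3.4.
u_1 = α_1·S − ½·(s_1)² = 2.2·3.4 − ½·2.2² = 5.06.

5.06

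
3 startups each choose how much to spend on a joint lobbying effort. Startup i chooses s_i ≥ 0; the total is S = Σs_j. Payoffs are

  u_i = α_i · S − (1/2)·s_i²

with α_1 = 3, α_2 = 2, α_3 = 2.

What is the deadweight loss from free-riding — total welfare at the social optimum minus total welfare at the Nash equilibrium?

Startup i's FOC: ∂u_i/∂s_i = α_i − s_i = 0, so s_i* = α_i.
NE contributions = (3, 2, 2); S = 7.
W^NE = (Σα)·S − ½Σα_i² = 7² − ½·17 = 40.5.
Planner sets s_i = Σα_j = 7 for every i, so S^SO = 3·7 = 21.
W^SO = (Σα)·S^SO − ½·3·(Σα)² = (3/2)·7² = 73.5.
Deadweight loss = W^SO − W^NE = 33.

33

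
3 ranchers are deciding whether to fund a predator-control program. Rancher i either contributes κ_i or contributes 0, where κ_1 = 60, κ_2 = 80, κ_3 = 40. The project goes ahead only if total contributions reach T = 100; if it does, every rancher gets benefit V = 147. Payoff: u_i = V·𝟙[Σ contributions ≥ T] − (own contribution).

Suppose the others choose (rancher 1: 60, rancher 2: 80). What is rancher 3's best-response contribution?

0

Others' total = 140 ≥ 100; contributing adds cost 40 for no extra benefit.
Best response: 0.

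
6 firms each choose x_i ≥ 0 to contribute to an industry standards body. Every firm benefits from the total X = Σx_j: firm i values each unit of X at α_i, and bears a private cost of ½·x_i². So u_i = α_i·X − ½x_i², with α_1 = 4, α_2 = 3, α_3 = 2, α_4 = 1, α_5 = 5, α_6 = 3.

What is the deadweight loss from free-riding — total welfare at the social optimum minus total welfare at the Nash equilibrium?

680

Firm i's FOC: ∂u_i/∂x_i = α_i − x_i = 0, so x_i* = α_i.
NE contributions = (4, 3, 2, 1, 5, 3); X = 18.
W^NE = (Σα)·X − ½Σα_i² = 18² − ½·64 = 292.
Planner sets x_i = Σα_j = 18 for every i, so X^SO = 6·18 = 108.
W^SO = (Σα)·X^SO − ½·6·(Σα)² = (6/2)·18² = 972.
Deadweight loss = W^SO − W^NE = 680.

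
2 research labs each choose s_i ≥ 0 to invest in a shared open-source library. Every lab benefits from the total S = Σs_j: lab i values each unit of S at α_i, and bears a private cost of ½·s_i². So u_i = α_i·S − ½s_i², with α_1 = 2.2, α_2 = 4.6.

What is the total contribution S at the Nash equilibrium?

Lab i's FOC: ∂u_i/∂s_i = α_i − s_i = 0, so s_i* = α_i.
NE contributions = (2.2, 4.6); S = 6.8.

6.8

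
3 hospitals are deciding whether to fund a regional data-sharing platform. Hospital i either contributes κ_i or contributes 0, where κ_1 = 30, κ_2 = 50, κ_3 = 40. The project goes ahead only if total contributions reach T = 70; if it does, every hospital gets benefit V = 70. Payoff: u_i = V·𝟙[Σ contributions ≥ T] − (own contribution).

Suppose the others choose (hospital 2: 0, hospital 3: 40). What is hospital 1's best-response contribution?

30

Others' total = 40. Contributing 30 brings total to 70 ≥ 70: gain V − κ_1 = 40.
Best response: 30.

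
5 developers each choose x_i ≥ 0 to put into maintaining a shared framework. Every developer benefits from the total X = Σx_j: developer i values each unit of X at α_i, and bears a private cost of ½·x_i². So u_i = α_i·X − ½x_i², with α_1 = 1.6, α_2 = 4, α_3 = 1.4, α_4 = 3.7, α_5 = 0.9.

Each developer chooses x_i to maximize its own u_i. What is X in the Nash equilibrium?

11.6

Developer i's FOC: ∂u_i/∂x_i = α_i − x_i = 0, so x_i* = α_i.
NE contributions = (1.6, 4, 1.4, 3.7, 0.9); X = 11.6.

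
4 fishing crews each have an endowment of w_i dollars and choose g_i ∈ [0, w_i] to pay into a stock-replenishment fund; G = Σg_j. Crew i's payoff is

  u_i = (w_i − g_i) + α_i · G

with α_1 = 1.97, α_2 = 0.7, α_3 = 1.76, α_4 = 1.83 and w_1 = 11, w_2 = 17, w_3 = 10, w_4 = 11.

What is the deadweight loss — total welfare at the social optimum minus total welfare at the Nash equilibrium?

89.42

∂u_i/∂g_i = α_i − 1, so crew i contributes w_i if α_i > 1, else 0.
α_i > 1 for i ∈ {1, 3, 4}; NE contributions (11, 0, 10, 11), G = 32.
W^NE = Σw_i − G^NE + (Σα_i)·G^NE = 49 + 5.26·32 = 217.32.
Planner: ∂(Σu_j)/∂g_i = Σα_j − 1 = 5.26 > 0, so everyone contributes w_i; G^SO = 49, W^SO = 49 + 5.26·49 = 306.74.
Deadweight loss = 89.42.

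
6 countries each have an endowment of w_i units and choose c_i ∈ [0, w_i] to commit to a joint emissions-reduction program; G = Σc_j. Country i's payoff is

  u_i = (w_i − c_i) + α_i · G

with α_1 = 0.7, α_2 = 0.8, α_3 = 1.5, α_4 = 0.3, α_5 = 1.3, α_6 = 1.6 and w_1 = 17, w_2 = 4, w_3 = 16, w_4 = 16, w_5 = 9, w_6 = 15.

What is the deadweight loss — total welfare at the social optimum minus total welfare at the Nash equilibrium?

∂u_i/∂c_i = α_i − 1, so country i contributes w_i if α_i > 1, else 0.
α_i > 1 for i ∈ {3, 5, 6}; NE contributions (0, 0, 16, 0, 9, 15), G = 40.
W^NE = Σw_i − G^NE + (Σα_i)·G^NE = 77 + 5.2·40 = 285.
Planner: ∂(Σu_j)/∂c_i = Σα_j − 1 = 5.2 > 0, so everyone contributes w_i; G^SO = 77, W^SO = 77 + 5.2·77 = 477.4.
Deadweight loss = 192.4.

192.4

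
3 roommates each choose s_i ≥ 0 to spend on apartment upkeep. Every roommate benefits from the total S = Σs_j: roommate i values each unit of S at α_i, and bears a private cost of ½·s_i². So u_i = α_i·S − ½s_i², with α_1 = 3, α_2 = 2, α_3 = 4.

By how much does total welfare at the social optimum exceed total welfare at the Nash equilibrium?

55

Roommate i's FOC: ∂u_i/∂s_i = α_i − s_i = 0, so s_i* = α_i.
NE contributions = (3, 2, 4); S = 9.
W^NE = (Σα)·S − ½Σα_i² = 9² − ½·29 = 66.5.
Planner sets s_i = Σα_j = 9 for every i, so S^SO = 3·9 = 27.
W^SO = (Σα)·S^SO − ½·3·(Σα)² = (3/2)·9² = 121.5.
Deadweight loss = W^SO − W^NE = 55.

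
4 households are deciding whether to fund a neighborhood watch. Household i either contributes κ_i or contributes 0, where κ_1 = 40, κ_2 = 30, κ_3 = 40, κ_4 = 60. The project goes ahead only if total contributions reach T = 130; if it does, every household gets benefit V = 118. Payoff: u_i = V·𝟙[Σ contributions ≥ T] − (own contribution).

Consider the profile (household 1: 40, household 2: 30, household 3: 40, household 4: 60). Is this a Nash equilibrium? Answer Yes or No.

Total = 170 ≥ 130: provided.
Household 1 (pledges 40, payoff 78): dropping to 0 → total 130, payoff 118. Profitable deviation.

No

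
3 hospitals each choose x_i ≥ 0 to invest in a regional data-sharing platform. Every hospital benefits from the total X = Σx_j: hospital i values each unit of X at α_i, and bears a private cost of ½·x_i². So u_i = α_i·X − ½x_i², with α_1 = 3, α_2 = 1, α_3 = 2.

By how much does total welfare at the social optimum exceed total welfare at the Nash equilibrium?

25

Hospital i's FOC: ∂u_i/∂x_i = α_i − x_i = 0, so x_i* = α_i.
NE contributions = (3, 1, 2); X = 6.
W^NE = (Σα)·X − ½Σα_i² = 6² − ½·14 = 29.
Planner sets x_i = Σα_j = 6 for every i, so X^SO = 3·6 = 18.
W^SO = (Σα)·X^SO − ½·3·(Σα)² = (3/2)·6² = 54.
Deadweight loss = W^SO − W^NE = 25.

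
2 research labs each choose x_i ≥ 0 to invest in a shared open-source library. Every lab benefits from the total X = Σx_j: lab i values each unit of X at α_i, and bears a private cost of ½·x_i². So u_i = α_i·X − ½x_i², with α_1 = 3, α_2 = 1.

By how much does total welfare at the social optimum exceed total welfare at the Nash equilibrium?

5

Lab i's FOC: ∂u_i/∂x_i = α_i − x_i = 0, so x_i* = α_i.
NE contributions = (3, 1); X = 4.
W^NE = (Σα)·X − ½Σα_i² = 4² − ½·10 = 11.
Planner sets x_i = Σα_j = 4 for every i, so X^SO = 2·4 = 8.
W^SO = (Σα)·X^SO − ½·2·(Σα)² = (2/2)·4² = 16.
Deadweight loss = W^SO − W^NE = 5.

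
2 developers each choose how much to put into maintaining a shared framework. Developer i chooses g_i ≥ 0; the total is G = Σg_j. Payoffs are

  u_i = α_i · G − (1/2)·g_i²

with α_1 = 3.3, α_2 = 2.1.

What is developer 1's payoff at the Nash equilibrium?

Developer i's FOC: ∂u_i/∂g_i = α_i − g_i = 0, so g_i* = α_i.
NE contributions = (3.3, 2.1); G = 5.4.
u_1 = α_1·G − ½·(g_1)² = 3.3·5.4 − ½·3.3² = 12.375.

12.375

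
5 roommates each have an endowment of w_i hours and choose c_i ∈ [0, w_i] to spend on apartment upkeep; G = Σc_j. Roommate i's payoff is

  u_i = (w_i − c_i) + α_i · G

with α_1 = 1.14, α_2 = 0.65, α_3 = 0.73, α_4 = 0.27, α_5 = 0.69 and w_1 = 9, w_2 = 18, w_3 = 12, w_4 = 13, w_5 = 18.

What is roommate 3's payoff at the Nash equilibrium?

18.57

∂u_i/∂c_i = α_i − 1, so roommate i contributes w_i if α_i > 1, else 0.
α_i > 1 for i ∈ {1}; NE contributions (9, 0, 0, 0, 0), G = 9.
u_3 = (12 − 0) + 0.73·9 = 18.57.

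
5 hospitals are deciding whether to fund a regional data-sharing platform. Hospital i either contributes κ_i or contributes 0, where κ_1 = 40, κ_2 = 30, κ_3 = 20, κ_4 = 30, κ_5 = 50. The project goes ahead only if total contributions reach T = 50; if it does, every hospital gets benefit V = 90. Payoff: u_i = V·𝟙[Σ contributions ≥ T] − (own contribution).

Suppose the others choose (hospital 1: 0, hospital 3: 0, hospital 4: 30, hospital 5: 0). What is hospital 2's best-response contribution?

30

Others' total = 30. Contributing 30 brings total to 60 ≥ 50: gain V − κ_2 = 60.
Best response: 30.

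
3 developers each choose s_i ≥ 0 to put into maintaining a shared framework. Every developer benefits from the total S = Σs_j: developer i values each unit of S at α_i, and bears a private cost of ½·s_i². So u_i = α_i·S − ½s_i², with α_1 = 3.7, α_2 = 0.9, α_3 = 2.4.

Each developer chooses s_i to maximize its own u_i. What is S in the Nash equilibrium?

Developer i's FOC: ∂u_i/∂s_i = α_i − s_i = 0, so s_i* = α_i.
NE contributions = (3.7, 0.9, 2.4); S = 7.

7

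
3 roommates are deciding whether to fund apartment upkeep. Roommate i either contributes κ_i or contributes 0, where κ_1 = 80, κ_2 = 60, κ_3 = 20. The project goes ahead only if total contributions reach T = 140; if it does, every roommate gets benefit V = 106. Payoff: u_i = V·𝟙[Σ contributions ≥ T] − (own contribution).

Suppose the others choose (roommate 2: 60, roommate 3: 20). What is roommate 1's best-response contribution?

80

Others' total = 80. Contributing 80 brings total to 160 ≥ 140: gain V − κ_1 = 26.
Best response: 80.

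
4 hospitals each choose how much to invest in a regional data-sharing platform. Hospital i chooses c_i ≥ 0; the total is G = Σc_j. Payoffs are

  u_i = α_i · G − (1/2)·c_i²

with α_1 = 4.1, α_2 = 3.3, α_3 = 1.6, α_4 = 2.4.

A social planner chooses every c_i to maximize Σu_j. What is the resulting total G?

Planner FOC: ∂(Σu_j)/∂c_i = (Σα_j) − c_i = 0, so c_i^SO = Σα_j = 11.4 for every i; G^SO = 45.6.

45.6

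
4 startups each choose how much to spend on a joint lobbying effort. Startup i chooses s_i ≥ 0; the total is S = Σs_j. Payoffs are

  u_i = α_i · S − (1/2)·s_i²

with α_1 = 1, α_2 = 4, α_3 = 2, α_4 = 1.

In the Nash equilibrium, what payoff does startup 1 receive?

Startup i's FOC: ∂u_i/∂s_i = α_i − s_i = 0, so s_i* = α_i.
NE contributions = (1, 4, 2, 1); S = 8.
u_1 = α_1·S − ½·(s_1)² = 1·8 − ½·1² = 7.5.

7.5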